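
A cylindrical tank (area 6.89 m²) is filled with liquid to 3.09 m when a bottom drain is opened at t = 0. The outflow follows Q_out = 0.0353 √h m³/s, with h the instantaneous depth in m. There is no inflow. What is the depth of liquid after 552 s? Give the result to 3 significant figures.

0.118 m

Mass balance (ρ constant): A dh/dt = −0.0353 √h.
This is separable: 2 d(√h)/dt = −0.0353/A, so √h = √h₀ − (0.0353/(2A)) t.
√h = √3.09 − 0.0353·552/(2·6.89) = 1.7578 − 1.4140 = 0.34379.
h = 0.34379² = 0.11819 m.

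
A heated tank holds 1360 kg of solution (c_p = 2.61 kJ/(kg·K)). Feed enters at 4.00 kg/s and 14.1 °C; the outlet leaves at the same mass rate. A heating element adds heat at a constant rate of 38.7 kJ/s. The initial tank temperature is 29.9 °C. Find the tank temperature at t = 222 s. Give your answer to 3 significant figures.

24.1 °C

Heat balance on the well-mixed liquid: M c_p dT/dt = ṁ c_p (T_in − T) + 38.7.
τ = M/ṁ = 340.00 s; T_ss = T_in + Q̇/(ṁ c_p) = 14.1 + 38.7/(4.00·2.61) = 17.807 °C.
Integrating: T(t) = T_ss + (T₀ − T_ss) e^(−t/τ).
T(222) = 17.807 + (12.093)·e^(−222/340.00) = 17.807 + (12.093)·0.52051 = 24.102 °C.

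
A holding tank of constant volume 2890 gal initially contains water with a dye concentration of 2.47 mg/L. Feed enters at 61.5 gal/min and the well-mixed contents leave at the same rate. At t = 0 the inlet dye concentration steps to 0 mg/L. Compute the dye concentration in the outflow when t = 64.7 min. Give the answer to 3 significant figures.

0.623 mg/L

Species balance on the tank: V dC/dt = Q(C_in − C).
So dC/dt = (C_in − C)/τ with τ = V/Q = 2890/61.5 = 46.992 min.
Integrating: C(t) = C_in + (C₀ − C_in) e^(−t/τ).
C(64.7) = 0 + (2.47 − 0)·e^(−64.7/46.992) = 0 + (2.4700)·0.25238 = 0.62337 mg/L.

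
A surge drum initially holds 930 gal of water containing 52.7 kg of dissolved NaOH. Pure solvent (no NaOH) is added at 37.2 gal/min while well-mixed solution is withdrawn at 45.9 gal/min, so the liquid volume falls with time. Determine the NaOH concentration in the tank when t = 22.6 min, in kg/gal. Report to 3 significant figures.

Let m(t) be the amount of NaOH. Volume: V(t) = V₀ + (Q_in − Q_out) t = 930 − 8.7000 t; V(22.6) = 733.38 gal.
No NaOH enters, so dm/dt = −Q_out · (m/V).
dm/m = −Q_out dt/(V₀ − 8.7000 t); integrating gives ln(m/m₀) = −(Q_out/(Q_in−Q_out)) ln(V/V₀).
m = m₀ (V₀/V)^(Q_out/(Q_in−Q_out)) = 52.7 × (930/733.38)^(-5.2759) = 15.052 kg.
C = m/V = 15.052/733.38 = 0.020524 kg/gal.

0.0205 kg/gal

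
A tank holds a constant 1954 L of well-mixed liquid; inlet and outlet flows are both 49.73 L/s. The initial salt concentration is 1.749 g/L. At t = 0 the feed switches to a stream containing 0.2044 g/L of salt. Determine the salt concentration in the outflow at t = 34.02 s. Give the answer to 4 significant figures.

0.8542 g/L

Mass balance on the solute (V constant): V dC/dt = Q(C_in − C).
Time constant τ = V/Q = 1954/49.73 = 39.2922 s.
C approaches C_in exponentially: C(t) = C_in + (C₀ − C_in) e^(−t/τ).
C(34.02) = 0.2044 + (1.749 − 0.2044)·e^(−34.02/39.2922) = 0.2044 + (1.54460)·0.420706 = 0.854222 g/L.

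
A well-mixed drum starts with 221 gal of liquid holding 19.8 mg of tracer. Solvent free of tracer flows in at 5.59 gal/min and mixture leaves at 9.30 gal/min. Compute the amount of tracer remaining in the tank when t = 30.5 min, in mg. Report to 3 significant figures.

Let m(t) be the amount of tracer. Volume: V(t) = V₀ + (Q_in − Q_out) t = 221 − 3.7100 t; V(30.5) = 107.84 gal.
No tracer enters, so dm/dt = −Q_out · (m/V).
Separate: dm/m = −Q_out dt/V(t) ⇒ ln(m/m₀) = −(Q_out/(Q_in−Q_out)) ln(V/V₀).
m = m₀ (V₀/V)^(Q_out/(Q_in−Q_out)) = 19.8 × (221/107.84)^(-2.5067) = 3.2778 mg.

3.28 mg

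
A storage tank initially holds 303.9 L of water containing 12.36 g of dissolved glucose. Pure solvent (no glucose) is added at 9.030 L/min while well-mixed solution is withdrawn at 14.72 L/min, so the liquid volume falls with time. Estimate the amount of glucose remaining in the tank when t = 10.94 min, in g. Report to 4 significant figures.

Let m(t) be the amount of glucose. Volume: V(t) = V₀ + (Q_in − Q_out) t = 303.9 − 5.69000 t; V(10.94) = 241.651 L.
No glucose enters, so dm/dt = −Q_out · (m/V).
dm/m = −Q_out dt/(V₀ − 5.69000 t); integrating gives ln(m/m₀) = −(Q_out/(Q_in−Q_out)) ln(V/V₀).
m = m₀ (V₀/V)^(Q_out/(Q_in−Q_out)) = 12.36 × (303.9/241.651)^(-2.58699) = 6.83133 g.

6.831 g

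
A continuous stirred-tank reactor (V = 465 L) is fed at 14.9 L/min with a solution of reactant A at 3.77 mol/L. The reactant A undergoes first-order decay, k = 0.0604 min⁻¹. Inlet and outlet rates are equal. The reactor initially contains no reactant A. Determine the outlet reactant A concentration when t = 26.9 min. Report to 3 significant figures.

1.20 mol/L

Accumulation = in − out − consumed: V dC/dt = Q C_in − Q C − k V C.
dC/dt = (Q/V) C_in − (Q/V + k) C; effective rate a = Q/V + k = 0.032043 + 0.0604 = 0.092443 min⁻¹.
C_ss = Q C_in/(Q + kV) = 1.3068 mol/L; C(t) = C_ss + (C₀ − C_ss) e^(−a t).
C(26.9) = 1.3068 + (-1.3068)·e^(−0.092443·26.9) = 1.3068 + (-1.3068)·0.083183 = 1.1981 mol/L.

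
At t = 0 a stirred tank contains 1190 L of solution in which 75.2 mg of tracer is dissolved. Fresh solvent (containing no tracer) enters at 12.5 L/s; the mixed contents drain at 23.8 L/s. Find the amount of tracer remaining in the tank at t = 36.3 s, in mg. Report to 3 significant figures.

Total volume: dV/dt = Q_in − Q_out = -11.300 L/s, so V(t) = 1190 − 11.300 t and V(36.3) = 779.81 L.
No tracer enters, so dm/dt = −Q_out · (m/V).
dm/m = −Q_out dt/(V₀ − 11.300 t); integrating gives ln(m/m₀) = −(Q_out/(Q_in−Q_out)) ln(V/V₀).
m = m₀ (V₀/V)^(Q_out/(Q_in−Q_out)) = 75.2 × (1190/779.81)^(-2.1062) = 30.875 mg.

30.9 mg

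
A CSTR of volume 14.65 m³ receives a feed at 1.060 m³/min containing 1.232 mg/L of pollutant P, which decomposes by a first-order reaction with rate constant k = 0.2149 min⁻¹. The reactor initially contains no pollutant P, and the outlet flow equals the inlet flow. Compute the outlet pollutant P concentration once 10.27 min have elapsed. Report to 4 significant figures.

Accumulation = in − out − consumed: V dC/dt = Q C_in − Q C − k V C.
This is linear with rate a = Q/V + k = 0.287255 min⁻¹.
C_ss = Q C_in/(Q + kV) = 0.310321 mg/L; C(t) = C_ss + (C₀ − C_ss) e^(−a t).
C(10.27) = 0.310321 + (-0.310321)·e^(−0.287255·10.27) = 0.310321 + (-0.310321)·0.0523340 = 0.294081 mg/L.

0.2941 mg/L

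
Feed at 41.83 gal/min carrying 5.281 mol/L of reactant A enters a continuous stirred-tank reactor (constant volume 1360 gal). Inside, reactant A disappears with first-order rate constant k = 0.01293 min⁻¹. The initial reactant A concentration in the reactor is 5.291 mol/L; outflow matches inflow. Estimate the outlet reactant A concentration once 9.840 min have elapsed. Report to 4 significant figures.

Species balance: V dC/dt = Q C_in − Q C − k V C.
dC/dt = (Q/V) C_in − (Q/V + k) C; effective rate a = Q/V + k = 0.0307574 + 0.01293 = 0.0436874 min⁻¹.
C_ss = Q C_in/(Q + kV) = 3.71800 mol/L; C(t) = C_ss + (C₀ − C_ss) e^(−a t).
C(9.840) = 3.71800 + (1.57300)·e^(−0.0436874·9.840) = 3.71800 + (1.57300)·0.650585 = 4.74137 mol/L.

4.741 mol/L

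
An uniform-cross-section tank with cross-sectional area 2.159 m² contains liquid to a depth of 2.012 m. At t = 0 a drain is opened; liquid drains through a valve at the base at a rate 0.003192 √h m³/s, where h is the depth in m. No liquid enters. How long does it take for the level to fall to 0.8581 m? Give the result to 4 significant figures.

665.7 s

A dh/dt = −Q_out = −0.003192 √h.
∫ h^(−1/2) dh = −(0.003192/A) ∫ dt, giving 2√h = 2√h₀ − (0.003192/A) t.
t = 2A(√h₀ − √h)/0.003192 = 2·2.159·(√2.012 − √0.8581)/0.003192
  = 4.31800 × (1.41845 − 0.926337) / 0.003192 = 665.709 s.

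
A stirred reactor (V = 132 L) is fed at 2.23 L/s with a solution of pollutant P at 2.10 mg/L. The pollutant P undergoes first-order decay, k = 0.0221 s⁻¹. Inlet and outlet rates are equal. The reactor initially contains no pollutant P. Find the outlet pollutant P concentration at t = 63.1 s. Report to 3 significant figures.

V dC/dt = Q(C_in − C) − k V C.
This is linear with rate a = Q/V + k = 0.038994 s⁻¹.
C_ss = Q C_in/(Q + kV) = 0.90982 mg/L; C(t) = C_ss + (C₀ − C_ss) e^(−a t).
C(63.1) = 0.90982 + (-0.90982)·e^(−0.038994·63.1) = 0.90982 + (-0.90982)·0.085391 = 0.83213 mg/L.

0.832 mg/L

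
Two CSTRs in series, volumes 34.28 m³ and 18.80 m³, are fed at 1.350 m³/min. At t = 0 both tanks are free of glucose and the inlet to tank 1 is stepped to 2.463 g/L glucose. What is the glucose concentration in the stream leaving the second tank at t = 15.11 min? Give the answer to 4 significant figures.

0.4655 g/L

Each tank obeys Vᵢ dCᵢ/dt = Q(Cᵢ₋₁ − Cᵢ), so τᵢ = Vᵢ/Q.
τ₁ = 34.28/1.350 = 25.3926 min; τ₂ = 18.80/1.350 = 13.9259 min.
Solving the cascade with C₁(0)=C₂(0)=0 gives C₂(t) = C_in[1 − (τ₁ e^(−t/τ₁) − τ₂ e^(−t/τ₂))/(τ₁ − τ₂)].
At t = 15.11: e^(−t/τ₁) = 0.551532, e^(−t/τ₂) = 0.337893.
C₂ = 2.463·[1 − (25.3926·0.551532 − 13.9259·0.337893)/(11.4667)] = 2.463·0.189010 = 0.465531 g/L.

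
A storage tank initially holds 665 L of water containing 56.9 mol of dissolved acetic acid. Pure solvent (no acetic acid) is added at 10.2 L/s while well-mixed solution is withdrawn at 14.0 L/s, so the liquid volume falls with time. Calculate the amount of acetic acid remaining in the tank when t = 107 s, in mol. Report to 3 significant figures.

Total volume: dV/dt = Q_in − Q_out = -3.8000 L/s, so V(t) = 665 − 3.8000 t and V(107) = 258.40 L.
No acetic acid enters, so dm/dt = −Q_out · (m/V).
dm/m = −Q_out dt/(V₀ − 3.8000 t); integrating gives ln(m/m₀) = −(Q_out/(Q_in−Q_out)) ln(V/V₀).
m = m₀ (V₀/V)^(Q_out/(Q_in−Q_out)) = 56.9 × (665/258.40)^(-3.6842) = 1.7484 mol.

1.75 mol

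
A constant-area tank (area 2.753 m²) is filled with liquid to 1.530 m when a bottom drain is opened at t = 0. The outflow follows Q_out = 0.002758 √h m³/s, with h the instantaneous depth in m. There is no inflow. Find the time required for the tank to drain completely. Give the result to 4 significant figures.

2469 s

With no inflow, A dh/dt = −0.002758 √h.
∫ h^(−1/2) dh = −(0.002758/A) ∫ dt, giving 2√h = 2√h₀ − (0.002758/A) t.
Tank is empty when √h = 0: t_empty = 2A√h₀/0.002758.
t_empty = 2·2.753·√1.530/0.002758 = 5.50600·1.23693/0.002758 = 2469.38 s.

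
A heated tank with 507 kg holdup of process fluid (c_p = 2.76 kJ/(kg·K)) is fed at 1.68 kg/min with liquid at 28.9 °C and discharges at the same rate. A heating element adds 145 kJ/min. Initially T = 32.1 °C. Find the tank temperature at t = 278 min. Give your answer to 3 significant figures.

M c_p dT/dt = ṁ c_p (T_in − T) + Q̇.
Rearrange: dT/dt = (T_ss − T)/τ with τ = M/ṁ = 301.79 min and T_ss = T_in + Q̇/(ṁ c_p) = 60.172 °C.
Solution: T(t) = T_ss + (T₀ − T_ss) e^(−t/τ).
T(278) = 60.172 + (-28.072)·e^(−278/301.79) = 60.172 + (-28.072)·0.39805 = 48.998 °C.

49.0 °C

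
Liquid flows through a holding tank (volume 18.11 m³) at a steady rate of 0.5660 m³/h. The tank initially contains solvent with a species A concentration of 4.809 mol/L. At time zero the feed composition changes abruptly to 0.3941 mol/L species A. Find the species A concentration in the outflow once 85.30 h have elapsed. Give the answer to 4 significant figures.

Unsteady species balance (constant V, well mixed): V dC/dt = Q(C_in − C).
So dC/dt = (C_in − C)/τ with τ = V/Q = 18.11/0.5660 = 31.9965 h.
C approaches C_in exponentially: C(t) = C_in + (C₀ − C_in) e^(−t/τ).
C(85.30) = 0.3941 + (4.809 − 0.3941)·e^(−85.30/31.9965) = 0.3941 + (4.41490)·0.0695354 = 0.701092 mol/L.

0.7011 mol/L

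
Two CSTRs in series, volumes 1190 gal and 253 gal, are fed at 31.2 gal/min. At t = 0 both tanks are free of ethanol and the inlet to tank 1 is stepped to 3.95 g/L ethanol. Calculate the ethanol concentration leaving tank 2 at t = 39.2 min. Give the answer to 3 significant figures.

Each tank obeys Vᵢ dCᵢ/dt = Q(Cᵢ₋₁ − Cᵢ), so τᵢ = Vᵢ/Q.
τ₁ = 1190/31.2 = 38.141 min; τ₂ = 253/31.2 = 8.1090 min.
Solving the cascade with C₁(0)=C₂(0)=0 gives C₂(t) = C_in[1 − (τ₁ e^(−t/τ₁) − τ₂ e^(−t/τ₂))/(τ₁ − τ₂)].
At t = 39.2: e^(−t/τ₁) = 0.35781, e^(−t/τ₂) = 0.0079534.
C₂ = 3.95·[1 − (38.141·0.35781 − 8.1090·0.0079534)/(30.032)] = 3.95·0.54773 = 2.1635 g/L.

2.16 g/L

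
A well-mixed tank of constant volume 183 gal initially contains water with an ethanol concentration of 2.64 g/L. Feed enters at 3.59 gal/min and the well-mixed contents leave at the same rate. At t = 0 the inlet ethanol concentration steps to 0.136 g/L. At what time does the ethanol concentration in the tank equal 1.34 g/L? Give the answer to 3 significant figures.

37.3 min

Species balance: V dC/dt = Q(C_in − C) ⇒ τ = V/Q = 50.975 min.
C(t) = C_in + (C₀ − C_in) e^(−t/τ). Set C = 1.34 and solve for t:
e^(−t/τ) = (C − C_in)/(C₀ − C_in) = (1.34 − 0.136)/(2.64 − 0.136) = 0.48083
t = −τ ln(…) = 50.975 × 0.73224 = 37.326 min.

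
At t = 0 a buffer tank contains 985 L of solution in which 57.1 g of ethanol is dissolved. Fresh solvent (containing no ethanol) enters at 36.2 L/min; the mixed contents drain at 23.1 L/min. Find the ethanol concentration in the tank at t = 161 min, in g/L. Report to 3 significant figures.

Let m(t) be the amount of ethanol. Volume: V(t) = V₀ + (Q_in − Q_out) t = 985 + 13.100 t; V(161) = 3094.1 L.
Species balance (pure solvent in): dm/dt = −Q_out · m/V(t).
dm/m = −Q_out dt/(V₀ + 13.100 t); integrating gives ln(m/m₀) = −(Q_out/(Q_in−Q_out)) ln(V/V₀).
m = m₀ (V₀/V)^(Q_out/(Q_in−Q_out)) = 57.1 × (985/3094.1)^(1.7634) = 7.5871 g.
C = m/V = 7.5871/3094.1 = 0.0024521 g/L.

0.00245 g/L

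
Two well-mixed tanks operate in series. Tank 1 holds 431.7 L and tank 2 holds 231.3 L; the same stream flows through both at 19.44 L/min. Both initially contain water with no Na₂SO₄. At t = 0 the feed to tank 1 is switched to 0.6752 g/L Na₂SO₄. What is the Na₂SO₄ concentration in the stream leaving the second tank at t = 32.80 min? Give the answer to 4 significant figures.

0.3926 g/L

Species balance on tank i: dCᵢ/dt = (Cᵢ₋₁ − Cᵢ)/τᵢ with τᵢ = Vᵢ/Q.
τ₁ = 431.7/19.44 = 22.2068 min; τ₂ = 231.3/19.44 = 11.8981 min.
Solving the cascade with C₁(0)=C₂(0)=0 gives C₂(t) = C_in[1 − (τ₁ e^(−t/τ₁) − τ₂ e^(−t/τ₂))/(τ₁ − τ₂)].
At t = 32.80: e^(−t/τ₁) = 0.228316, e^(−t/τ₂) = 0.0634990.
C₂ = 0.6752·[1 − (22.2068·0.228316 − 11.8981·0.0634990)/(10.3086)] = 0.6752·0.581454 = 0.392598 g/L.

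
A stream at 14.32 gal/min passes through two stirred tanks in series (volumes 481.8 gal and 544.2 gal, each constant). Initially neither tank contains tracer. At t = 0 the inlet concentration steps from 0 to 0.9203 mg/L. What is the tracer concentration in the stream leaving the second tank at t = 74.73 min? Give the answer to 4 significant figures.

0.5679 mg/L

Time constants: τᵢ = Vᵢ/Q for each well-mixed tank.
τ₁ = 481.8/14.32 = 33.6453 min; τ₂ = 544.2/14.32 = 38.0028 min.
Solving the cascade with C₁(0)=C₂(0)=0 gives C₂(t) = C_in[1 − (τ₁ e^(−t/τ₁) − τ₂ e^(−t/τ₂))/(τ₁ − τ₂)].
At t = 74.73: e^(−t/τ₁) = 0.108488, e^(−t/τ₂) = 0.139955.
C₂ = 0.9203·[1 − (33.6453·0.108488 − 38.0028·0.139955)/(-4.35754)] = 0.9203·0.617083 = 0.567902 mg/L.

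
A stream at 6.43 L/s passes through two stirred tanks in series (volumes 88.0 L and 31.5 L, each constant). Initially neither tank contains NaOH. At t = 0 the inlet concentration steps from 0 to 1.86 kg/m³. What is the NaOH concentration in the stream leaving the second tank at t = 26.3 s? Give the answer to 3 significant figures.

1.44 kg/m³

Time constants: τᵢ = Vᵢ/Q for each well-mixed tank.
τ₁ = 88.0/6.43 = 13.686 s; τ₂ = 31.5/6.43 = 4.8989 s.
Tank 1: C₁ = C_in(1 − e^(−t/τ₁)). Tank 2 (τ₁ ≠ τ₂): C₂ = C_in[1 − (τ₁ e^(−t/τ₁) − τ₂ e^(−t/τ₂))/(τ₁ − τ₂)].
At t = 26.3: e^(−t/τ₁) = 0.14636, e^(−t/τ₂) = 0.0046609.
C₂ = 1.86·[1 − (13.686·0.14636 − 4.8989·0.0046609)/(8.7869)] = 1.86·0.77464 = 1.4408 kg/m³.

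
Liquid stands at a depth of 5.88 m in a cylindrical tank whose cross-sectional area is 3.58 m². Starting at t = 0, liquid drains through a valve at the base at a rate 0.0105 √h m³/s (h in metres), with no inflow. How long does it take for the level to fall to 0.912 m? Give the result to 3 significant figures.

Accumulation of liquid (constant cross-section A): A dh/dt = −0.0105 √h.
This is separable: 2 d(√h)/dt = −0.0105/A, so √h = √h₀ − (0.0105/(2A)) t.
t = 2A(√h₀ − √h)/0.0105 = 2·3.58·(√5.88 − √0.912)/0.0105
  = 7.1600 × (2.4249 − 0.95499) / 0.0105 = 1002.3 s.

1000 s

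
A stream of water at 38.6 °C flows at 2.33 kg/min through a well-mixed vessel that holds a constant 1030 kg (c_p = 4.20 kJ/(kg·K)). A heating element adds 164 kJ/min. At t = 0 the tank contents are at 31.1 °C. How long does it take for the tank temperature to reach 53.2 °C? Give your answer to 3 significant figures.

1070 min

First-law balance (no shaft work): M c_p dT/dt = ṁ c_p (T_in − T) + 164.
τ = M/ṁ = 442.06 min; T_ss = T_in + Q̇/(ṁ c_p) = 55.359 °C.
T(t) = T_ss + (T₀ − T_ss) e^(−t/τ). Set T = 53.2:
e^(−t/τ) = (53.2 − 55.359)/(31.1 − 55.359) = 0.088984
t = −442.06 · ln(0.088984) = 1069.5 min.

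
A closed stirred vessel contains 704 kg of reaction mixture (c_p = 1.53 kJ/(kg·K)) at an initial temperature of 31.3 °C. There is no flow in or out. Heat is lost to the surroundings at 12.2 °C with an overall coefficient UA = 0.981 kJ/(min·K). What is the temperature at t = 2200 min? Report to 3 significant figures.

14.8 °C

Lumped-capacitance energy balance: M c_p dT/dt = UA(T_amb − T).
dT/dt = (T_ss − T)/τ with T_ss = T_amb = 12.200 °C, τ = M c_p/UA = 704·1.53/0.981 = 1098.0 min.
This is linear first-order; T(t) = T_ss + (T₀ − T_ss) e^(−t/τ).
T(2200) = 12.200 + (19.100)·0.13484 = 14.775 °C.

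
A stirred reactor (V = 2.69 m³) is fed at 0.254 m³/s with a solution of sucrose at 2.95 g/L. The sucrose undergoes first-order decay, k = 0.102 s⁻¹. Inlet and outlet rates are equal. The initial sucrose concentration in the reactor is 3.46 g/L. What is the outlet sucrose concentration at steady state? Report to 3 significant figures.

Accumulation = in − out − consumed: V dC/dt = Q C_in − Q C − k V C.
Steady state (dC/dt = 0): C_ss = Q C_in/(Q + kV) = C_in/(1 + kV/Q).
C_ss = 0.254·2.95/(0.254 + 0.102·2.69) = 0.74930/0.52838 = 1.4181 g/L.

1.42 g/L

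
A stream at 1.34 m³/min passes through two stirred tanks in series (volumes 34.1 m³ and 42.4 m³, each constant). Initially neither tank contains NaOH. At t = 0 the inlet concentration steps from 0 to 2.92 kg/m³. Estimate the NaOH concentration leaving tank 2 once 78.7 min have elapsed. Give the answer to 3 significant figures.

2.22 kg/m³

Each tank obeys Vᵢ dCᵢ/dt = Q(Cᵢ₋₁ − Cᵢ), so τᵢ = Vᵢ/Q.
τ₁ = 34.1/1.34 = 25.448 min; τ₂ = 42.4/1.34 = 31.642 min.
Solving the cascade with C₁(0)=C₂(0)=0 gives C₂(t) = C_in[1 − (τ₁ e^(−t/τ₁) − τ₂ e^(−t/τ₂))/(τ₁ − τ₂)].
At t = 78.7: e^(−t/τ₁) = 0.045383, e^(−t/τ₂) = 0.083141.
C₂ = 2.92·[1 − (25.448·0.045383 − 31.642·0.083141)/(-6.1940)] = 2.92·0.76173 = 2.2243 kg/m³.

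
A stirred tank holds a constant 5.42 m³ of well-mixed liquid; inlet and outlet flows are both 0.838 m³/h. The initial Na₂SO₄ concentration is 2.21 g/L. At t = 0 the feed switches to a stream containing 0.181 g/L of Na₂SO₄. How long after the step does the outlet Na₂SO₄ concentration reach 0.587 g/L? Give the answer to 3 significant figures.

Transient balance on the dissolved component: V dC/dt = Q(C_in − C), so τ = V/Q = 6.4678 h.
C(t) = C_in + (C₀ − C_in) e^(−t/τ). Set C = 0.587 and solve for t:
e^(−t/τ) = (C − C_in)/(C₀ − C_in) = (0.587 − 0.181)/(2.21 − 0.181) = 0.20010
t = −τ ln(…) = 6.4678 × 1.6089 = 10.406 h.

10.4 h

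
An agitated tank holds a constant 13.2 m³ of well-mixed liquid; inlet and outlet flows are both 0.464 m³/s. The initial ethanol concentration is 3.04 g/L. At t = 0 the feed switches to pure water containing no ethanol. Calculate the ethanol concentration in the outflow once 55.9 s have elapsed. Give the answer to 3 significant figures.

Unsteady species balance (constant V, well mixed): V dC/dt = Q(C_in − C).
So dC/dt = (C_in − C)/τ with τ = V/Q = 13.2/0.464 = 28.448 s.
Integrating: C(t) = C_in + (C₀ − C_in) e^(−t/τ).
C(55.9) = 0 + (3.04 − 0)·e^(−55.9/28.448) = 0 + (3.0400)·0.14016 = 0.42609 g/L.

0.426 g/L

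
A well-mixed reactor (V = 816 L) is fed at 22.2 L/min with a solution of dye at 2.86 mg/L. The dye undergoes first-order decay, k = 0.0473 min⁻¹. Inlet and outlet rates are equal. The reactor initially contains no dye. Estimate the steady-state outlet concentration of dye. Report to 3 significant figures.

Species balance: V dC/dt = Q C_in − Q C − k V C.
Steady state (dC/dt = 0): C_ss = Q C_in/(Q + kV) = C_in/(1 + kV/Q).
C_ss = 22.2·2.86/(22.2 + 0.0473·816) = 63.492/60.797 = 1.0443 mg/L.

1.04 mg/L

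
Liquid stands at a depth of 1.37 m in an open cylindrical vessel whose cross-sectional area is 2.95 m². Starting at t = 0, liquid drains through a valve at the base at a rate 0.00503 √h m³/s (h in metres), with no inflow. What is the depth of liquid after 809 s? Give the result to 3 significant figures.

With no inflow, A dh/dt = −0.00503 √h.
This is separable: 2 d(√h)/dt = −0.00503/A, so √h = √h₀ − (0.00503/(2A)) t.
√h = √1.37 − 0.00503·809/(2·2.95) = 1.1705 − 0.68971 = 0.48076.
h = 0.48076² = 0.23113 m.

0.231 m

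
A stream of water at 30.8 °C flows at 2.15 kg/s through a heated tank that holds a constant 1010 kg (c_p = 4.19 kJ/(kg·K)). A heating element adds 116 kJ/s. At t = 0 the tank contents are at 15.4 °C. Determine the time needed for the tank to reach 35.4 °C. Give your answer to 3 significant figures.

Unsteady energy balance on the tank contents: M c_p dT/dt = ṁ c_p (T_in − T) + 116.
τ = M/ṁ = 469.77 s; T_ss = T_in + Q̇/(ṁ c_p) = 43.677 °C.
T(t) = T_ss + (T₀ − T_ss) e^(−t/τ). Set T = 35.4:
e^(−t/τ) = (35.4 − 43.677)/(15.4 − 43.677) = 0.29270
t = −469.77 · ln(0.29270) = 577.15 s.

577 s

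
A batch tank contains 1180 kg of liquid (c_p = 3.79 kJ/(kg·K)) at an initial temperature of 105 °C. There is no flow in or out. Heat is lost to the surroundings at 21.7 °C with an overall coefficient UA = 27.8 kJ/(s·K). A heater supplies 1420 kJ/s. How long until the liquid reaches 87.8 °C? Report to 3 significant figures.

123 s

Lumped-capacitance energy balance: M c_p dT/dt = UA(T_amb − T) + Q̇.
τ = M c_p/UA = 160.87 s; T_ss = T_amb + Q̇/UA = 21.7 + 1420/27.8 = 72.779 °C.
T(t) = T_ss + (T₀ − T_ss)e^(−t/τ); set T = 87.8:
t = −τ ln[(T − T_ss)/(T₀ − T_ss)] = −160.87 · ln(0.46618) = 122.77 s.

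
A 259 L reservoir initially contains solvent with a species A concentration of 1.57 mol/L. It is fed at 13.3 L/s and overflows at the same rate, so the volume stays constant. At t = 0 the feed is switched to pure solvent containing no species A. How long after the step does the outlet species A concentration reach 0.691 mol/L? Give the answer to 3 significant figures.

16.0 s

Species balance: V dC/dt = Q(C_in − C) ⇒ τ = V/Q = 19.474 s.
C(t) = C_in + (C₀ − C_in) e^(−t/τ). Set C = 0.691 and solve for t:
e^(−t/τ) = (C − C_in)/(C₀ − C_in) = (0.691 − 0)/(1.57 − 0) = 0.44013
t = −τ ln(…) = 19.474 × 0.82069 = 15.982 s.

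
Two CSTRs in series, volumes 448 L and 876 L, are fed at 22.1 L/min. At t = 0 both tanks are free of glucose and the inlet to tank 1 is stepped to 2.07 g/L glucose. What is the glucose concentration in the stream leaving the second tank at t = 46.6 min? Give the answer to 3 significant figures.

Each tank obeys Vᵢ dCᵢ/dt = Q(Cᵢ₋₁ − Cᵢ), so τᵢ = Vᵢ/Q.
τ₁ = 448/22.1 = 20.271 min; τ₂ = 876/22.1 = 39.638 min.
Tank 1: C₁ = C_in(1 − e^(−t/τ₁)). Tank 2 (τ₁ ≠ τ₂): C₂ = C_in[1 − (τ₁ e^(−t/τ₁) − τ₂ e^(−t/τ₂))/(τ₁ − τ₂)].
At t = 46.6: e^(−t/τ₁) = 0.10038, e^(−t/τ₂) = 0.30862.
C₂ = 2.07·[1 − (20.271·0.10038 − 39.638·0.30862)/(-19.367)] = 2.07·0.47341 = 0.97995 g/L.

0.980 g/L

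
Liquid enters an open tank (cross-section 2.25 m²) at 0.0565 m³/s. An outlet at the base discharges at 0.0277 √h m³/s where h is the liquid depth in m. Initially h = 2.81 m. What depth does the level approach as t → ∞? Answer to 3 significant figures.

4.16 m

Level balance: A dh/dt = 0.0565 − 0.0277 √h. Setting dh/dt = 0:
Q_in = 0.0277 √h_ss ⇒ √h_ss = 0.0565/0.0277 = 2.0397.
h_ss = 2.0397² = 4.1604 m. (Since h₀ = 2.81 m < h_ss, the level will rise toward this value.)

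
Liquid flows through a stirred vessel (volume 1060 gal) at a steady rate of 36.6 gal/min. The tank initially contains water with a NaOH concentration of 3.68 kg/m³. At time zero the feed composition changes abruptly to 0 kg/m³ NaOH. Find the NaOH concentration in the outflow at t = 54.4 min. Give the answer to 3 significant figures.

0.562 kg/m³

Unsteady species balance (constant V, well mixed): V dC/dt = Q(C_in − C).
Time constant τ = V/Q = 1060/36.6 = 28.962 min.
Integrating: C(t) = C_in + (C₀ − C_in) e^(−t/τ).
C(54.4) = 0 + (3.68 − 0)·e^(−54.4/28.962) = 0 + (3.6800)·0.15284 = 0.56246 kg/m³.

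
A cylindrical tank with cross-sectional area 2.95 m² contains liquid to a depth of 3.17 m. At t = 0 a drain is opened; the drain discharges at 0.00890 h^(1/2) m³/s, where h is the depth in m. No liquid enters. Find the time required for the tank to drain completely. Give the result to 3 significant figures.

1180 s

With no inflow, A dh/dt = −0.00890 √h.
Separate and integrate: 2(√h − √h₀) = −(0.00890/A) t.
Tank is empty when √h = 0: t_empty = 2A√h₀/0.00890.
t_empty = 2·2.95·√3.17/0.00890 = 5.9000·1.7804/0.00890 = 1180.3 s.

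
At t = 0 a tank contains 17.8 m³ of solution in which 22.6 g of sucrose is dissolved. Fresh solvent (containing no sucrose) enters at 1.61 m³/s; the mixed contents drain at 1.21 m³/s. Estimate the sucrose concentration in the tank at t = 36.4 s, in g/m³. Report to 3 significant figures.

Let m(t) be the amount of sucrose. Volume: V(t) = V₀ + (Q_in − Q_out) t = 17.8 + 0.40000 t; V(36.4) = 32.360 m³.
Species balance (pure solvent in): dm/dt = −Q_out · m/V(t).
dm/m = −Q_out dt/(V₀ + 0.40000 t); integrating gives ln(m/m₀) = −(Q_out/(Q_in−Q_out)) ln(V/V₀).
m = m₀ (V₀/V)^(Q_out/(Q_in−Q_out)) = 22.6 × (17.8/32.360)^(3.0250) = 3.7056 g.
C = m/V = 3.7056/32.360 = 0.11451 g/m³.

0.115 g/m³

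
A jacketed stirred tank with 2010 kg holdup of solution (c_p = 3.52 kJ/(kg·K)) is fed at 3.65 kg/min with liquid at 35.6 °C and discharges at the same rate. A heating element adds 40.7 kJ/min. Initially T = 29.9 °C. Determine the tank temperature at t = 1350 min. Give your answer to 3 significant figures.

38.0 °C

Energy balance: M c_p dT/dt = ṁ c_p (T_in − T) + 40.7.
τ = M/ṁ = 550.68 min; T_ss = T_in + Q̇/(ṁ c_p) = 35.6 + 40.7/(3.65·3.52) = 38.768 °C.
Integrating: T(t) = T_ss + (T₀ − T_ss) e^(−t/τ).
T(1350) = 38.768 + (-8.8678)·e^(−1350/550.68) = 38.768 + (-8.8678)·0.086165 = 38.004 °C.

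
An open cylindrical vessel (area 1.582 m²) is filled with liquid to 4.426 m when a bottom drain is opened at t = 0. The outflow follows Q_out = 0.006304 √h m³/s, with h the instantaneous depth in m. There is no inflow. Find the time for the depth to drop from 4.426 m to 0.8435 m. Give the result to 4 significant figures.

With no inflow, A dh/dt = −0.006304 √h.
∫ h^(−1/2) dh = −(0.006304/A) ∫ dt, giving 2√h = 2√h₀ − (0.006304/A) t.
t = 2A(√h₀ − √h)/0.006304 = 2·1.582·(√4.426 − √0.8435)/0.006304
  = 3.16400 × (2.10381 − 0.918423) / 0.006304 = 594.948 s.

594.9 s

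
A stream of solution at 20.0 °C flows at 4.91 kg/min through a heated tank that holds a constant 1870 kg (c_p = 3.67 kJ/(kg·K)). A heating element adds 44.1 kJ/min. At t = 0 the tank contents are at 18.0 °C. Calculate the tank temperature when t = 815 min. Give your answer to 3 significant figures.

21.9 °C

M c_p dT/dt = ṁ c_p (T_in − T) + Q̇.
Rearrange: dT/dt = (T_ss − T)/τ with τ = M/ṁ = 380.86 min and T_ss = T_in + Q̇/(ṁ c_p) = 22.447 °C.
Solution: T(t) = T_ss + (T₀ − T_ss) e^(−t/τ).
T(815) = 22.447 + (-4.4473)·e^(−815/380.86) = 22.447 + (-4.4473)·0.11766 = 21.924 °C.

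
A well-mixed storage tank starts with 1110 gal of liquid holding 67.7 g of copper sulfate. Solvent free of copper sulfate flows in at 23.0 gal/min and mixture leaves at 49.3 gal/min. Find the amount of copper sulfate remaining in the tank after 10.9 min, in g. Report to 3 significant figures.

38.7 g

Let m(t) be the amount of copper sulfate. Volume: V(t) = V₀ + (Q_in − Q_out) t = 1110 − 26.300 t; V(10.9) = 823.33 gal.
Species balance (pure solvent in): dm/dt = −Q_out · m/V(t).
Separate: dm/m = −Q_out dt/V(t) ⇒ ln(m/m₀) = −(Q_out/(Q_in−Q_out)) ln(V/V₀).
m = m₀ (V₀/V)^(Q_out/(Q_in−Q_out)) = 67.7 × (1110/823.33)^(-1.8745) = 38.670 g.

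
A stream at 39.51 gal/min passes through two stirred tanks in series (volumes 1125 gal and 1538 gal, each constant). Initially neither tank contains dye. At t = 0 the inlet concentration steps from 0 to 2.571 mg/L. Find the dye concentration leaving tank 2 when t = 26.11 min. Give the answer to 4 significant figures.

Species balance on tank i: dCᵢ/dt = (Cᵢ₋₁ − Cᵢ)/τᵢ with τᵢ = Vᵢ/Q.
τ₁ = 1125/39.51 = 28.4738 min; τ₂ = 1538/39.51 = 38.9269 min.
Solving the cascade with C₁(0)=C₂(0)=0 gives C₂(t) = C_in[1 − (τ₁ e^(−t/τ₁) − τ₂ e^(−t/τ₂))/(τ₁ − τ₂)].
At t = 26.11: e^(−t/τ₁) = 0.399723, e^(−t/τ₂) = 0.511327.
C₂ = 2.571·[1 − (28.4738·0.399723 − 38.9269·0.511327)/(-10.4530)] = 2.571·0.184666 = 0.474776 mg/L.

0.4748 mg/L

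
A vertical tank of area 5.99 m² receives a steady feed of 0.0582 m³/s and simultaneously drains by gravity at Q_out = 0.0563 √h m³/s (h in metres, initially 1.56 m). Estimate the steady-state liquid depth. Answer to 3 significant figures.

Mass balance (ρ constant): A dh/dt = Q_in − 0.0563 √h. At steady state dh/dt = 0:
Q_in = 0.0563 √h_ss ⇒ √h_ss = 0.0582/0.0563 = 1.0337.
h_ss = 1.0337² = 1.0686 m. (Since h₀ = 1.56 m > h_ss, the level will fall toward this value.)

1.07 m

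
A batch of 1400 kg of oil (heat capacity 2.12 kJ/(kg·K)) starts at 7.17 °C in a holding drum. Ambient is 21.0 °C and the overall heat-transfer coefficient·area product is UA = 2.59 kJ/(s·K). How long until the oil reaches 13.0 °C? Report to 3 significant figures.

Lumped-capacitance energy balance: M c_p dT/dt = UA(T_amb − T).
τ = M c_p/UA = 1145.9 s; T_ss = T_amb = 21.000 °C.
T(t) = T_ss + (T₀ − T_ss)e^(−t/τ); set T = 13.0:
t = −τ ln[(T − T_ss)/(T₀ − T_ss)] = −1145.9 · ln(0.57845) = 627.29 s.

627 s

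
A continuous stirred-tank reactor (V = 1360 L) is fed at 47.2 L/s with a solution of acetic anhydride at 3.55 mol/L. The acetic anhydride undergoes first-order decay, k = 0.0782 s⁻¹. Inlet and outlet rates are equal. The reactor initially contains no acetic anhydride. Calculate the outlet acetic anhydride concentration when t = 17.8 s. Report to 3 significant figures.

0.945 mol/L

Species balance: V dC/dt = Q C_in − Q C − k V C.
dC/dt = (Q/V) C_in − (Q/V + k) C; effective rate a = Q/V + k = 0.034706 + 0.0782 = 0.11291 s⁻¹.
C_ss = Q C_in/(Q + kV) = 1.0912 mol/L; C(t) = C_ss + (C₀ − C_ss) e^(−a t).
C(17.8) = 1.0912 + (-1.0912)·e^(−0.11291·17.8) = 1.0912 + (-1.0912)·0.13403 = 0.94497 mol/L.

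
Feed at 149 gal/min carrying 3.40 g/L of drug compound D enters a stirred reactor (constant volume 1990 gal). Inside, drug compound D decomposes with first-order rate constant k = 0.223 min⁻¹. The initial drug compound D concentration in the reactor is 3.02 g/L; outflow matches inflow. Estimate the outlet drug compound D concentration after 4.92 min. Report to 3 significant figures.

1.35 g/L

Accumulation = in − out − consumed: V dC/dt = Q C_in − Q C − k V C.
This is linear with rate a = Q/V + k = 0.29787 min⁻¹.
C_ss = Q C_in/(Q + kV) = 0.85463 g/L; C(t) = C_ss + (C₀ − C_ss) e^(−a t).
C(4.92) = 0.85463 + (2.1654)·e^(−0.29787·4.92) = 0.85463 + (2.1654)·0.23095 = 1.3547 g/L.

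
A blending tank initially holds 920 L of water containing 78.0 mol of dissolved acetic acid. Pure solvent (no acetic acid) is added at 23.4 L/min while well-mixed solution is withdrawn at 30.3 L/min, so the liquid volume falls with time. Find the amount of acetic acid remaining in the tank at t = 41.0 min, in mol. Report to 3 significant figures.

15.5 mol

Total volume: dV/dt = Q_in − Q_out = -6.9000 L/min, so V(t) = 920 − 6.9000 t and V(41.0) = 637.10 L.
Solute balance: dm/dt = 0 − Q_out C = −Q_out m/V(t).
dm/m = −Q_out dt/(V₀ − 6.9000 t); integrating gives ln(m/m₀) = −(Q_out/(Q_in−Q_out)) ln(V/V₀).
m = m₀ (V₀/V)^(Q_out/(Q_in−Q_out)) = 78.0 × (920/637.10)^(-4.3913) = 15.536 mol.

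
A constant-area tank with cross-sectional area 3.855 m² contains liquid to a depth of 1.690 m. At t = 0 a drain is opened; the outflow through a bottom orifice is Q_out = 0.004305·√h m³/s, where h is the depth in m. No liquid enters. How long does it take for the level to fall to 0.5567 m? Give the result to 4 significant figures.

With no inflow, A dh/dt = −0.004305 √h.
Separate and integrate: 2(√h − √h₀) = −(0.004305/A) t.
t = 2A(√h₀ − √h)/0.004305 = 2·3.855·(√1.690 − √0.5567)/0.004305
  = 7.71000 × (1.30000 − 0.746123) / 0.004305 = 991.960 s.

992.0 s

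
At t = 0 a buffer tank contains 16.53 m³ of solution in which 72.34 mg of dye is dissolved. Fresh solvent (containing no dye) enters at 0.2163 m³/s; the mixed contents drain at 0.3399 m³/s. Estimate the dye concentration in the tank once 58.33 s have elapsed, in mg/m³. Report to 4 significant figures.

1.606 mg/m³

Total volume: dV/dt = Q_in − Q_out = -0.123600 m³/s, so V(t) = 16.53 − 0.123600 t and V(58.33) = 9.32041 m³.
No dye enters, so dm/dt = −Q_out · (m/V).
dm/m = −Q_out dt/(V₀ − 0.123600 t); integrating gives ln(m/m₀) = −(Q_out/(Q_in−Q_out)) ln(V/V₀).
m = m₀ (V₀/V)^(Q_out/(Q_in−Q_out)) = 72.34 × (16.53/9.32041)^(-2.75000) = 14.9649 mg.
C = m/V = 14.9649/9.32041 = 1.60561 mg/m³.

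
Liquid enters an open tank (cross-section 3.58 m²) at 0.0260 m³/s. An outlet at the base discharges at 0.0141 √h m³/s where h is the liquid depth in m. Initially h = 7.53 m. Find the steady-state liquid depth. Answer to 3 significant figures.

3.40 m

Accumulation of liquid (constant cross-section A): A dh/dt = Q_in − 0.0141 √h. At steady state dh/dt = 0:
Q_in = 0.0141 √h_ss ⇒ √h_ss = 0.0260/0.0141 = 1.8440.
h_ss = 1.8440² = 3.4002 m. (Since h₀ = 7.53 m > h_ss, the level will fall toward this value.)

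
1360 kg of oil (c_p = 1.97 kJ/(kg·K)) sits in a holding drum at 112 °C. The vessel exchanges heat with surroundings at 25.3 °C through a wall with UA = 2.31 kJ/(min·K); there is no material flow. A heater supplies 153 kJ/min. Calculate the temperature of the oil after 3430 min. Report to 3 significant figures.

First-law balance (no shaft work): M c_p dT/dt = −UA(T − T_amb) + Q̇.
dT/dt = (T_ss − T)/τ with T_ss = T_amb + Q̇/UA = 25.3 + 153/2.31 = 91.534 °C, τ = M c_p/UA = 1360·1.97/2.31 = 1159.8 min.
This is linear first-order; T(t) = T_ss + (T₀ − T_ss) e^(−t/τ).
T(3430) = 91.534 + (20.466)·0.051957 = 92.597 °C.

92.6 °C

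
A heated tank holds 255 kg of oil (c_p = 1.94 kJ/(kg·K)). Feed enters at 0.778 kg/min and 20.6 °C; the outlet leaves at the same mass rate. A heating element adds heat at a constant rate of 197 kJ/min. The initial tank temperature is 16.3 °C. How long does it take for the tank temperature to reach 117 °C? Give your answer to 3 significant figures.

M c_p dT/dt = ṁ c_p (T_in − T) + Q̇.
τ = M/ṁ = 327.76 min; T_ss = T_in + Q̇/(ṁ c_p) = 151.12 °C.
T(t) = T_ss + (T₀ − T_ss) e^(−t/τ). Set T = 117:
e^(−t/τ) = (117 − 151.12)/(16.3 − 151.12) = 0.25309
t = −327.76 · ln(0.25309) = 450.35 min.

450 min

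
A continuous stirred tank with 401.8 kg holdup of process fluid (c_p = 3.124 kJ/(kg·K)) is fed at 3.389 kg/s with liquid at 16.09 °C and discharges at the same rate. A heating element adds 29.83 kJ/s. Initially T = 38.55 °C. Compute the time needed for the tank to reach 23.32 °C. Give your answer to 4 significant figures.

177.0 s

Energy balance: M c_p dT/dt = ṁ c_p (T_in − T) + 29.83.
τ = M/ṁ = 118.560 s; T_ss = T_in + Q̇/(ṁ c_p) = 18.9075 °C.
T(t) = T_ss + (T₀ − T_ss) e^(−t/τ). Set T = 23.32:
e^(−t/τ) = (23.32 − 18.9075)/(38.55 − 18.9075) = 0.224639
t = −118.560 · ln(0.224639) = 177.041 s.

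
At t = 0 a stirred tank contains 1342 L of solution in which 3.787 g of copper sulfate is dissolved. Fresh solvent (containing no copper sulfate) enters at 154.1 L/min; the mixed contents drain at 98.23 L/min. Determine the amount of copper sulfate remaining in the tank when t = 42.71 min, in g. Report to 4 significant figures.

Total volume: dV/dt = Q_in − Q_out = 55.8700 L/min, so V(t) = 1342 + 55.8700 t and V(42.71) = 3728.21 L.
No copper sulfate enters, so dm/dt = −Q_out · (m/V).
Separate: dm/m = −Q_out dt/V(t) ⇒ ln(m/m₀) = −(Q_out/(Q_in−Q_out)) ln(V/V₀).
m = m₀ (V₀/V)^(Q_out/(Q_in−Q_out)) = 3.787 × (1342/3728.21)^(1.75819) = 0.628208 g.

0.6282 g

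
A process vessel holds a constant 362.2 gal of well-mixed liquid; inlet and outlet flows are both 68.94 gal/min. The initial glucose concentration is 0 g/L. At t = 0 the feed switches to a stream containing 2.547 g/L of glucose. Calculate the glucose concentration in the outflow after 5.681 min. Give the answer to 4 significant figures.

Accumulation = in − out for the solute gives V dC/dt = Q(C_in − C).
So dC/dt = (C_in − C)/τ with τ = V/Q = 362.2/68.94 = 5.25384 min.
This is linear first-order; C(t) = C_in + (C₀ − C_in) e^(−t/τ).
C(5.681) = 2.547 + (0 − 2.547)·e^(−5.681/5.25384) = 2.547 + (-2.54700)·0.339153 = 1.68318 g/L.

1.683 g/L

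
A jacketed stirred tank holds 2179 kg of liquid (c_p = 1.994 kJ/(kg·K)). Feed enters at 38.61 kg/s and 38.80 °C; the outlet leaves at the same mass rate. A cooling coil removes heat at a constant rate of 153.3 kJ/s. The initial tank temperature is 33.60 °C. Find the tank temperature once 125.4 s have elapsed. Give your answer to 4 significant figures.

36.46 °C

First-law balance (no shaft work): M c_p dT/dt = ṁ c_p (T_in − T) − 153.3.
Rearrange: dT/dt = (T_ss − T)/τ with τ = M/ṁ = 56.4362 s and T_ss = T_in − Q̇/(ṁ c_p) = 36.8088 °C.
This is linear first-order; T(t) = T_ss + (T₀ − T_ss) e^(−t/τ).
T(125.4) = 36.8088 + (-3.20879)·e^(−125.4/56.4362) = 36.8088 + (-3.20879)·0.108394 = 36.4610 °C.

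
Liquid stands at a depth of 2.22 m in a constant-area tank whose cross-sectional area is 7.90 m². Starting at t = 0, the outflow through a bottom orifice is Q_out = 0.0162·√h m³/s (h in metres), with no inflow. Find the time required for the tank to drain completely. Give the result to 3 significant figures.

A dh/dt = −Q_out = −0.0162 √h.
This is separable: 2 d(√h)/dt = −0.0162/A, so √h = √h₀ − (0.0162/(2A)) t.
Set h = 0: 2√h₀ = (0.0162/A) t_empty ⇒ t_empty = 2A√h₀/0.0162.
t_empty = 2·7.90·√2.22/0.0162 = 15.800·1.4900/0.0162 = 1453.2 s.

1450 s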